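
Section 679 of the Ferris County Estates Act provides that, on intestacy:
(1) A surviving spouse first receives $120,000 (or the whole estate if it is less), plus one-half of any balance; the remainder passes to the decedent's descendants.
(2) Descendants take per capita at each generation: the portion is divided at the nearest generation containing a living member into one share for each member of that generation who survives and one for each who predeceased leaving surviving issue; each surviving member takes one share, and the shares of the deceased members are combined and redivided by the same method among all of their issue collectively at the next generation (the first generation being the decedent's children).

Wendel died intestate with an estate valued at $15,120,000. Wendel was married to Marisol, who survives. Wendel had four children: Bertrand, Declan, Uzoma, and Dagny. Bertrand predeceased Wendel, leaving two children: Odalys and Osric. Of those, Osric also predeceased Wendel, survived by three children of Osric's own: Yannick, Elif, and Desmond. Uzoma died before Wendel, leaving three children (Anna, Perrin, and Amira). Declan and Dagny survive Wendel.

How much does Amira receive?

Amira receives $750,000.

Marisol first takes $120,000, leaving a balance of $15,000,000. Marisol then takes one-half of the balance ($7,500,000), for a total of $7,620,000. The remaining $7,500,000 passes to the descendants.
The descendants' portion ($7,500,000) is divided at the children's generation into 4 shares of $1,875,000. Declan and Dagny each take $1,875,000. The 2 shares of the deceased (Bertrand and Uzoma) are combined into a pool of $3,750,000.
That pool ($3,750,000) is divided at the grandchildren's generation into 5 shares of $750,000. Odalys, Anna, Perrin, and Amira each take $750,000. The remaining share for the deceased Osric ($750,000) is carried to the next generation.
That pool ($750,000) is divided at the great-grandchildren's generation equally among Yannick, Elif, and Desmond: $250,000 each.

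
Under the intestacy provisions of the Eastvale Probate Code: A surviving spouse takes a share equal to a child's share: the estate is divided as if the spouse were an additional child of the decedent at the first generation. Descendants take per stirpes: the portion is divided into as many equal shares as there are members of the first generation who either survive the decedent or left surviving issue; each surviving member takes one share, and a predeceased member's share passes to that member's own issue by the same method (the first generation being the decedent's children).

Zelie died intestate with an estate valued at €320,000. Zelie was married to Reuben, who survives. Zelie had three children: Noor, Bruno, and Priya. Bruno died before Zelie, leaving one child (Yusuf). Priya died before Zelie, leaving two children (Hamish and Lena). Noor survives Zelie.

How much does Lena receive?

Lena receives €40,000.

The spouse counts as an additional share at the children's level, so there are 4 primary shares of €80,000. Reuben takes one such share (€80,000).
The children's combined portion (€240,000) is divided into 3 shares of €80,000: Noor takes €80,000; Bruno's €80,000 share passes to Bruno's issue; Priya's €80,000 share passes to Priya's issue.
Bruno's share (€80,000) passes entirely to Yusuf.
Priya's share (€80,000) is divided into 2 shares of €40,000: Hamish and Lena each take €40,000.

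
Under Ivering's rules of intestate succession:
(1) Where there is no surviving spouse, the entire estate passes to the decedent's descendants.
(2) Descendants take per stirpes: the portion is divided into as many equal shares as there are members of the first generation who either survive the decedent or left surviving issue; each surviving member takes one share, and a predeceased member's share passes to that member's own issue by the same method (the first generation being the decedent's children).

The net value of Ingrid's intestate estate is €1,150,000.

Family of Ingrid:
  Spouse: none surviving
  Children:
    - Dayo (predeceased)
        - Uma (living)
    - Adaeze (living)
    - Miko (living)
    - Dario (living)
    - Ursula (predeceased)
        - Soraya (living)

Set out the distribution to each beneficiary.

Uma: €230,000; Adaeze: €230,000; Miko: €230,000; Dario: €230,000; Soraya: €230,000

The entire €1,150,000 passes to the descendants.
That amount (€1,150,000) is divided into 5 shares of €230,000: Adaeze, Miko, and Dario each take €230,000; Dayo's €230,000 share passes to Dayo's issue; Ursula's €230,000 share passes to Ursula's issue.
Dayo's share (€230,000) passes entirely to Uma.
Ursula's share (€230,000) passes entirely to Soraya.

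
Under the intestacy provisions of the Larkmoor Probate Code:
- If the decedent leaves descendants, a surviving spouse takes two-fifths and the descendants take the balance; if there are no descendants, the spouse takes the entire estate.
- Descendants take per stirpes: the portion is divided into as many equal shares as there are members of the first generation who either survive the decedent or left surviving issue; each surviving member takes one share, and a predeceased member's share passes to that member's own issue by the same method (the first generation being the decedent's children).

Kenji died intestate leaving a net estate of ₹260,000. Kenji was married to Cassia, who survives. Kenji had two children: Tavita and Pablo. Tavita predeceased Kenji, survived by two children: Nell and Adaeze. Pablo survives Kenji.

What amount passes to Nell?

Cassia takes two-fifths of ₹260,000 = ₹104,000. The remaining ₹156,000 passes to the descendants.
The descendants' portion (₹156,000) is divided into 2 shares of ₹78,000: Pablo takes ₹78,000; Tavita's ₹78,000 share passes to Tavita's issue.
Tavita's share (₹78,000) is divided into 2 shares of ₹39,000: Nell and Adaeze each take ₹39,000.

Nell receives ₹39,000.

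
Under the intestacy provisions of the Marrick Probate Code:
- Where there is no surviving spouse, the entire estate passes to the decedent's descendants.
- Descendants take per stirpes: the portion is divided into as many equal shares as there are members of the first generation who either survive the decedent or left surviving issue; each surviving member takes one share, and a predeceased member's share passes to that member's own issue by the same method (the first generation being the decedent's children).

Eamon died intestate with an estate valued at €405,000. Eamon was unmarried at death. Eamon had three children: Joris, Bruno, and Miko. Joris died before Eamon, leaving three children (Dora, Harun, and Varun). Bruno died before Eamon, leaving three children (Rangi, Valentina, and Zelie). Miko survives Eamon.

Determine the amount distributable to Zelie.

Zelie receives €45,000.

The entire €405,000 passes to the descendants.
That amount (€405,000) is divided into 3 shares of €135,000: Miko takes €135,000; Joris's €135,000 share passes to Joris's issue; Bruno's €135,000 share passes to Bruno's issue.
Joris's share (€135,000) is divided into 3 shares of €45,000: Dora, Harun, and Varun each take €45,000.
Bruno's share (€135,000) is divided into 3 shares of €45,000: Rangi, Valentina, and Zelie each take €45,000.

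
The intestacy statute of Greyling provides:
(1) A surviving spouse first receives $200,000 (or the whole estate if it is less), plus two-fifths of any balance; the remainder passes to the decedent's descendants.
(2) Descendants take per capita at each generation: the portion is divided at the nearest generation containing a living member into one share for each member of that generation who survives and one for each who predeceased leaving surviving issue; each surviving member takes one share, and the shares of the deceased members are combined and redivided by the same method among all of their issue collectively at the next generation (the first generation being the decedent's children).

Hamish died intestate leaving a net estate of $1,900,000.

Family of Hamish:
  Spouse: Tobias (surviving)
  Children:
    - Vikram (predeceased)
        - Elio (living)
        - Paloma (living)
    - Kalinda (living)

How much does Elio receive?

Tobias first takes $200,000, leaving a balance of $1,700,000. Tobias then takes two-fifths of the balance ($680,000), for a total of $880,000. The remaining $1,020,000 passes to the descendants.
The descendants' portion ($1,020,000) is divided at the children's generation into 2 shares of $510,000. Kalinda takes $510,000. The remaining share for the deceased Vikram ($510,000) is carried to the next generation.
That pool ($510,000) is divided at the grandchildren's generation equally among Elio and Paloma: $255,000 each.

Elio receives $255,000.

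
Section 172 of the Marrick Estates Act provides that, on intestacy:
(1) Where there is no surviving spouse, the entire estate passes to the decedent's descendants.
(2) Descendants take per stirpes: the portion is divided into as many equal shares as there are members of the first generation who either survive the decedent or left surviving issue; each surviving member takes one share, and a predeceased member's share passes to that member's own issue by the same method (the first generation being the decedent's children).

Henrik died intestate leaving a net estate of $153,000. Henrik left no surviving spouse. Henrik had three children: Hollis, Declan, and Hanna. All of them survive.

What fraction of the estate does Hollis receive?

The entire $153,000 passes to the descendants.
That amount ($153,000) is divided into 3 shares of $51,000: Hollis, Declan, and Hanna each take $51,000.

Hollis receives 1/3 of the estate.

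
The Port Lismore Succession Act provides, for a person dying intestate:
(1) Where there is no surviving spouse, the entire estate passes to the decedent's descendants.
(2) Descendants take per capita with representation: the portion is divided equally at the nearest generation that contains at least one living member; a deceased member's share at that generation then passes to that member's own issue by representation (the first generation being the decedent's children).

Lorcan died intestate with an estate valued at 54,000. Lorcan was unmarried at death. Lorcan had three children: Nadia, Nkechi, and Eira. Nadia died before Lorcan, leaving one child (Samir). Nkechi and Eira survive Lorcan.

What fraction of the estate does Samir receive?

Samir receives 1/3 of the estate.

The entire 54,000 passes to the descendants.
That amount (54,000) is divided into 3 shares of 18,000: Nkechi and Eira each take 18,000; Nadia's 18,000 share passes to Nadia's issue.
Nadia's share (18,000) passes entirely to Samir.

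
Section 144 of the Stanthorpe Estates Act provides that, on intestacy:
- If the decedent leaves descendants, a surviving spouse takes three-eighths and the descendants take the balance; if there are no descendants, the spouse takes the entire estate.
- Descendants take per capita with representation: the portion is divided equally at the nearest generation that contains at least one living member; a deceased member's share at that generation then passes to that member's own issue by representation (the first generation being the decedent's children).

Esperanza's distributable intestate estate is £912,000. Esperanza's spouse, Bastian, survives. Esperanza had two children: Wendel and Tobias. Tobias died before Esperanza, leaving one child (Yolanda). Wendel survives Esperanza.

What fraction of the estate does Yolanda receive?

Yolanda receives 5/16 of the estate.

Bastian takes three-eighths of £912,000 = £342,000. The remaining £570,000 passes to the descendants.
The descendants' portion (£570,000) is divided into 2 shares of £285,000: Wendel takes £285,000; Tobias's £285,000 share passes to Tobias's issue.
Tobias's share (£285,000) passes entirely to Yolanda.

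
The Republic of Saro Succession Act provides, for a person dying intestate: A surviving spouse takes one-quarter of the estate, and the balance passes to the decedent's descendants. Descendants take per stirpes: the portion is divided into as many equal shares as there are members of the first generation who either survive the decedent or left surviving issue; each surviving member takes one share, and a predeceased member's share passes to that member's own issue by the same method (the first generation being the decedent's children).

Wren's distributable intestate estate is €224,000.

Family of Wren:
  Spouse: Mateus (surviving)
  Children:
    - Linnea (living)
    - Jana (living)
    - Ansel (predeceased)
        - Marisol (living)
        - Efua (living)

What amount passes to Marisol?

Marisol receives €28,000.

Mateus takes one-quarter of €224,000 = €56,000. The remaining €168,000 passes to the descendants.
The descendants' portion (€168,000) is divided into 3 shares of €56,000: Linnea and Jana each take €56,000; Ansel's €56,000 share passes to Ansel's issue.
Ansel's share (€56,000) is divided into 2 shares of €28,000: Marisol and Efua each take €28,000.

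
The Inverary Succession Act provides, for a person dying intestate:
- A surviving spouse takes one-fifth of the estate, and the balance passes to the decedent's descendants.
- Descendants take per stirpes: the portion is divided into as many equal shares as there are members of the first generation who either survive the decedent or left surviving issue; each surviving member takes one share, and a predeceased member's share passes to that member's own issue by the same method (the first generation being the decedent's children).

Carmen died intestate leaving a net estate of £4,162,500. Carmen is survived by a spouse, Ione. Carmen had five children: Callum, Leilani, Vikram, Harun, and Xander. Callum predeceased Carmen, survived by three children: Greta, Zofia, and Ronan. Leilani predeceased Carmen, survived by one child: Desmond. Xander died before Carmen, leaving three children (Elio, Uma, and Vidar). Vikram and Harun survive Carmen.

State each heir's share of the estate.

Ione: £832,500; Greta: £222,000; Zofia: £222,000; Ronan: £222,000; Desmond: £666,000; Vikram: £666,000; Harun: £666,000; Elio: £222,000; Uma: £222,000; Vidar: £222,000

Ione takes one-fifth of £4,162,500 = £832,500. The remaining £3,330,000 passes to the descendants.
The descendants' portion (£3,330,000) is divided into 5 shares of £666,000: Vikram and Harun each take £666,000; Callum's £666,000 share passes to Callum's issue; Leilani's £666,000 share passes to Leilani's issue; Xander's £666,000 share passes to Xander's issue.
Callum's share (£666,000) is divided into 3 shares of £222,000: Greta, Zofia, and Ronan each take £222,000.
Leilani's share (£666,000) passes entirely to Desmond.
Xander's share (£666,000) is divided into 3 shares of £222,000: Elio, Uma, and Vidar each take £222,000.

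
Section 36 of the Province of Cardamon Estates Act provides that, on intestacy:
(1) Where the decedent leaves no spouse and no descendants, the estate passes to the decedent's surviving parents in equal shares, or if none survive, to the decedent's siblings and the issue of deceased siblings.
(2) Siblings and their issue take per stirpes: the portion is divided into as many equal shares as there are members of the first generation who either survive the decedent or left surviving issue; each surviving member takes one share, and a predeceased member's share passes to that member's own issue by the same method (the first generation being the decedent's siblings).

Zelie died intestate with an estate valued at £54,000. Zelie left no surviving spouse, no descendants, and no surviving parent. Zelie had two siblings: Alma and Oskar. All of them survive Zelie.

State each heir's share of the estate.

Alma: £27,000; Oskar: £27,000

The entire £54,000 passes to the siblings and their issue.
That amount (£54,000) is divided into 2 shares of £27,000: Alma and Oskar each take £27,000.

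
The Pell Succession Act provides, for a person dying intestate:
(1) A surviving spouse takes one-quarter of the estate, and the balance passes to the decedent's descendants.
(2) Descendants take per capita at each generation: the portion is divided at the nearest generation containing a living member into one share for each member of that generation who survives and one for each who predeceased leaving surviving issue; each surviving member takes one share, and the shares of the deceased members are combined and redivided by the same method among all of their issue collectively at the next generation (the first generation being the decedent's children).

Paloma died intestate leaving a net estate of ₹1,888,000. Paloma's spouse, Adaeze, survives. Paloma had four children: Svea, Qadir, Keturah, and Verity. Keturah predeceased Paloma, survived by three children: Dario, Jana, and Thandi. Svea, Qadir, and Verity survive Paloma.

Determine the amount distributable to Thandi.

Thandi receives ₹118,000.

Adaeze takes one-quarter of ₹1,888,000 = ₹472,000. The remaining ₹1,416,000 passes to the descendants.
The descendants' portion (₹1,416,000) is divided at the children's generation into 4 shares of ₹354,000. Svea, Qadir, and Verity each take ₹354,000. The remaining share for the deceased Keturah (₹354,000) is carried to the next generation.
That pool (₹354,000) is divided at the grandchildren's generation equally among Dario, Jana, and Thandi: ₹118,000 each.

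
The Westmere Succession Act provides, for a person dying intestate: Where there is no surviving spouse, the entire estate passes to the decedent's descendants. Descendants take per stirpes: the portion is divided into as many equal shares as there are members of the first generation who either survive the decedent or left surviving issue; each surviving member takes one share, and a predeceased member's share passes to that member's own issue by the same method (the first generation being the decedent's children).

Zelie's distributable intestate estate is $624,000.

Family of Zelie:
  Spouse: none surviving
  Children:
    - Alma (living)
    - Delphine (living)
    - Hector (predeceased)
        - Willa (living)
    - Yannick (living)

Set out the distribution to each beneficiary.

The entire $624,000 passes to the descendants.
That amount ($624,000) is divided into 4 shares of $156,000: Alma, Delphine, and Yannick each take $156,000; Hector's $156,000 share passes to Hector's issue.
Hector's share ($156,000) passes entirely to Willa.

Alma: $156,000; Delphine: $156,000; Willa: $156,000; Yannick: $156,000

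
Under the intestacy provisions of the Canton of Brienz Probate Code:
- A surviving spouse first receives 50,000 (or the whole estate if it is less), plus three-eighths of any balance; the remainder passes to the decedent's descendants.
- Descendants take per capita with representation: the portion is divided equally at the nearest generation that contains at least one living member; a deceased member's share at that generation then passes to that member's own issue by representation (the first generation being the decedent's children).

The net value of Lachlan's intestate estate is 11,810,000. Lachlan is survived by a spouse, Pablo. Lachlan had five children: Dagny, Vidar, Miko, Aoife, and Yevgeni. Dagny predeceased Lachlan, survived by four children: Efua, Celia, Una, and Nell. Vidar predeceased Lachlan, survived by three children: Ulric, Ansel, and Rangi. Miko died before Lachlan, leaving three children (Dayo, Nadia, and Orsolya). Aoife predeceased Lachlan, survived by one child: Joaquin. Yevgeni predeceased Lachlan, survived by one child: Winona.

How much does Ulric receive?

Pablo first takes 50,000, leaving a balance of 11,760,000. Pablo then takes three-eighths of the balance (4,410,000), for a total of 4,460,000. The remaining 7,350,000 passes to the descendants.
No child survives, so the initial division is made at the grandchildren's generation.
The descendants' portion (7,350,000) is divided into 12 shares of 612,500: Efua, Celia, Una, Nell, Ulric, Ansel, Rangi, Dayo, Nadia, Orsolya, Joaquin, and Winona each take 612,500.

Ulric receives 612,500.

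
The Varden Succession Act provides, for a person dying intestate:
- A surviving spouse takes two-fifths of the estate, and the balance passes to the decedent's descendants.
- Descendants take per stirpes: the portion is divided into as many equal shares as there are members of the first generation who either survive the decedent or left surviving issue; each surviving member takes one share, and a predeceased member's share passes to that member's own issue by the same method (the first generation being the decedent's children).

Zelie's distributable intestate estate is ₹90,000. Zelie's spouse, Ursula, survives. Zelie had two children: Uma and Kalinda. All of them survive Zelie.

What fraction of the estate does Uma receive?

Ursula takes two-fifths of ₹90,000 = ₹36,000. The remaining ₹54,000 passes to the descendants.
The descendants' portion (₹54,000) is divided into 2 shares of ₹27,000: Uma and Kalinda each take ₹27,000.

Uma receives 3/10 of the estate.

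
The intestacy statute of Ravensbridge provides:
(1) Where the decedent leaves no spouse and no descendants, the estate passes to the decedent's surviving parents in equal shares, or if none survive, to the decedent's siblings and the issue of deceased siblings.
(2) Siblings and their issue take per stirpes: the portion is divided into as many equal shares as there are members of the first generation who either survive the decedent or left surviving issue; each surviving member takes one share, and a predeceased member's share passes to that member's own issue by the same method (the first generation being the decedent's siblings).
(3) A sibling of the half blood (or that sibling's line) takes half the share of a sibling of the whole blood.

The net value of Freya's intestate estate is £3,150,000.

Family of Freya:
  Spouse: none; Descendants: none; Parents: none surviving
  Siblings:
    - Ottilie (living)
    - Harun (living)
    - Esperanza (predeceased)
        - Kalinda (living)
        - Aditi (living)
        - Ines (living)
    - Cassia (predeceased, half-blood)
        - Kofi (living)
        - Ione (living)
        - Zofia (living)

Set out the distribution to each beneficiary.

Ottilie: £900,000; Harun: £900,000; Kalinda: £300,000; Aditi: £300,000; Ines: £300,000; Kofi: £150,000; Ione: £150,000; Zofia: £150,000

The entire £3,150,000 passes to the siblings and their issue.
Counting each half-blood sibling's line as half a unit, there are 7/2 units in £3,150,000, so one unit is £900,000. Whole-blood lines (Ottilie, Harun, and Esperanza) take £900,000 each; half-blood lines (Cassia) take £450,000 each.
Esperanza's share (£900,000) is divided into 3 shares of £300,000: Kalinda, Aditi, and Ines each take £300,000.
Cassia's share (£450,000) is divided into 3 shares of £150,000: Kofi, Ione, and Zofia each take £150,000.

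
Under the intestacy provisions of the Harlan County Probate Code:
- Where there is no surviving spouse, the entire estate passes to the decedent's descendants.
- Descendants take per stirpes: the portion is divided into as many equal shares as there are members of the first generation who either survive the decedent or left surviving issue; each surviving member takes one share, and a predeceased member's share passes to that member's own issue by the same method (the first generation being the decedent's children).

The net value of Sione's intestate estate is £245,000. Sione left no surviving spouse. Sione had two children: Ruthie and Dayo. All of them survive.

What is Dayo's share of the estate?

The entire £245,000 passes to the descendants.
That amount (£245,000) is divided into 2 shares of £122,500: Ruthie and Dayo each take £122,500.

Dayo receives £122,500.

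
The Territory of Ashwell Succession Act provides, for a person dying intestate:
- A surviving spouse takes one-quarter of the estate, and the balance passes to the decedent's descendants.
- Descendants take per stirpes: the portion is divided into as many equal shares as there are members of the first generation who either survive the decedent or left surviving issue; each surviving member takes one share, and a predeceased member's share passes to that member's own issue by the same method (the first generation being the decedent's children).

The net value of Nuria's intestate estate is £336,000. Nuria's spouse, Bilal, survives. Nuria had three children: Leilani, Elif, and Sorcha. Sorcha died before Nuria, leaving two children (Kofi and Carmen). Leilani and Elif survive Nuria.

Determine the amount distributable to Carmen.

Bilal takes one-quarter of £336,000 = £84,000. The remaining £252,000 passes to the descendants.
The descendants' portion (£252,000) is divided into 3 shares of £84,000: Leilani and Elif each take £84,000; Sorcha's £84,000 share passes to Sorcha's issue.
Sorcha's share (£84,000) is divided into 2 shares of £42,000: Kofi and Carmen each take £42,000.

Carmen receives £42,000.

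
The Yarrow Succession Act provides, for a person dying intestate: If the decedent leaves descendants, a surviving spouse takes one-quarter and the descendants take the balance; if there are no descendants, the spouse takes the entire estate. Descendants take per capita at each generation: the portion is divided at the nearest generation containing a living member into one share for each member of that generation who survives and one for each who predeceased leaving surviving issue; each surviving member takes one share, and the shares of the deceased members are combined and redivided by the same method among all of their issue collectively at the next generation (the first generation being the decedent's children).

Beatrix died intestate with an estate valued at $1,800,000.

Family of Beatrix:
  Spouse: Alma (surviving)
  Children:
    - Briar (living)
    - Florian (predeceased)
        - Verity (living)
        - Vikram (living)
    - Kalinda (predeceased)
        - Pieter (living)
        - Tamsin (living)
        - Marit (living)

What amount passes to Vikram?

Alma takes one-quarter of $1,800,000 = $450,000. The remaining $1,350,000 passes to the descendants.
The descendants' portion ($1,350,000) is divided at the children's generation into 3 shares of $450,000. Briar takes $450,000. The 2 shares of the deceased (Florian and Kalinda) are combined into a pool of $900,000.
That pool ($900,000) is divided at the grandchildren's generation equally among Verity, Vikram, Pieter, Tamsin, and Marit: $180,000 each.

Vikram receives $180,000.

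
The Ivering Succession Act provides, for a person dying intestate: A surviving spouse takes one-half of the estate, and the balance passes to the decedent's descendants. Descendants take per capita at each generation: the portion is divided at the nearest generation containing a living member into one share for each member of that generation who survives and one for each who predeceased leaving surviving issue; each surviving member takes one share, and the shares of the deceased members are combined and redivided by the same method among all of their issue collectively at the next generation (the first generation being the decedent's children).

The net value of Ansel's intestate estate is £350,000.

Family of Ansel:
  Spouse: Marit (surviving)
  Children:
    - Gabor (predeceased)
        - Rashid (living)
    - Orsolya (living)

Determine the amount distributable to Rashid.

Rashid receives £87,500.

Marit takes one-half of £350,000 = £175,000. The remaining £175,000 passes to the descendants.
The descendants' portion (£175,000) is divided at the children's generation into 2 shares of £87,500. Orsolya takes £87,500. The remaining share for the deceased Gabor (£87,500) is carried to the next generation.
That pool (£87,500) passes entirely to Rashid, the sole taker at the grandchildren's generation.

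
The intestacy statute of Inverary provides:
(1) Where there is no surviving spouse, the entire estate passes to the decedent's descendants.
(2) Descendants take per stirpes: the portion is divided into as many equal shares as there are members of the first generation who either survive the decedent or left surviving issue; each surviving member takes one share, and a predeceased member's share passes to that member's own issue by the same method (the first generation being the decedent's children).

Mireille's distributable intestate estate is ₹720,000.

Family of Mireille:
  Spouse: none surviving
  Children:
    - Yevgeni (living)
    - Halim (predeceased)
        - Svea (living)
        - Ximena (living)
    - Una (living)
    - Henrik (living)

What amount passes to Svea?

Svea receives ₹90,000.

The entire ₹720,000 passes to the descendants.
That amount (₹720,000) is divided into 4 shares of ₹180,000: Yevgeni, Una, and Henrik each take ₹180,000; Halim's ₹180,000 share passes to Halim's issue.
Halim's share (₹180,000) is divided into 2 shares of ₹90,000: Svea and Ximena each take ₹90,000.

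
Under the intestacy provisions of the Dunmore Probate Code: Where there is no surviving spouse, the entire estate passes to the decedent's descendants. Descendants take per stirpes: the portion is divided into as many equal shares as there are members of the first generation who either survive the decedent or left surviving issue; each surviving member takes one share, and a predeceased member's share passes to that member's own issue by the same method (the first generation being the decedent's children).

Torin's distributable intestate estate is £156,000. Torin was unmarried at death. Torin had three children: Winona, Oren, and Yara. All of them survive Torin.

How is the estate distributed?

Winona: £52,000; Oren: £52,000; Yara: £52,000

The entire £156,000 passes to the descendants.
That amount (£156,000) is divided into 3 shares of £52,000: Winona, Oren, and Yara each take £52,000.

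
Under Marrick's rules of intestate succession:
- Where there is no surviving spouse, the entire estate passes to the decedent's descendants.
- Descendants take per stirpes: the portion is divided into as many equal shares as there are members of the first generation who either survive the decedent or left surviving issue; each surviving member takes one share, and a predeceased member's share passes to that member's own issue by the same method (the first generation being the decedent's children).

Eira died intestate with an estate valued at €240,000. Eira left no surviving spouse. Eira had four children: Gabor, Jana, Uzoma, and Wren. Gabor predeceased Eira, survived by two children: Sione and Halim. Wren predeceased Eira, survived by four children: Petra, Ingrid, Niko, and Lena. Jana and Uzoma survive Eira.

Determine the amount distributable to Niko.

Niko receives €15,000.

The entire €240,000 passes to the descendants.
That amount (€240,000) is divided into 4 shares of €60,000: Jana and Uzoma each take €60,000; Gabor's €60,000 share passes to Gabor's issue; Wren's €60,000 share passes to Wren's issue.
Gabor's share (€60,000) is divided into 2 shares of €30,000: Sione and Halim each take €30,000.
Wren's share (€60,000) is divided into 4 shares of €15,000: Petra, Ingrid, Niko, and Lena each take €15,000.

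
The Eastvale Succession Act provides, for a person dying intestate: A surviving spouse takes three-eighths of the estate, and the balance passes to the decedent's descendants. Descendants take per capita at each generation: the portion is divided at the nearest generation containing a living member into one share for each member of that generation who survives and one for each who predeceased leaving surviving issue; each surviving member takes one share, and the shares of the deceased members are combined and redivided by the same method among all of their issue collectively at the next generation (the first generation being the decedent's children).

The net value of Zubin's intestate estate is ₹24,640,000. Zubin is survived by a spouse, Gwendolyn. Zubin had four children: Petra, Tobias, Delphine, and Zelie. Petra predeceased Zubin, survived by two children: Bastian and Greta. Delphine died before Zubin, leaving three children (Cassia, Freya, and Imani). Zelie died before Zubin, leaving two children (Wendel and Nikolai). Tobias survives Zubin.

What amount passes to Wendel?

Wendel receives ₹1,650,000.

Gwendolyn takes three-eighths of ₹24,640,000 = ₹9,240,000. The remaining ₹15,400,000 passes to the descendants.
The descendants' portion (₹15,400,000) is divided at the children's generation into 4 shares of ₹3,850,000. Tobias takes ₹3,850,000. The 3 shares of the deceased (Petra, Delphine, and Zelie) are combined into a pool of ₹11,550,000.
That pool (₹11,550,000) is divided at the grandchildren's generation equally among Bastian, Greta, Cassia, Freya, Imani, Wendel, and Nikolai: ₹1,650,000 each.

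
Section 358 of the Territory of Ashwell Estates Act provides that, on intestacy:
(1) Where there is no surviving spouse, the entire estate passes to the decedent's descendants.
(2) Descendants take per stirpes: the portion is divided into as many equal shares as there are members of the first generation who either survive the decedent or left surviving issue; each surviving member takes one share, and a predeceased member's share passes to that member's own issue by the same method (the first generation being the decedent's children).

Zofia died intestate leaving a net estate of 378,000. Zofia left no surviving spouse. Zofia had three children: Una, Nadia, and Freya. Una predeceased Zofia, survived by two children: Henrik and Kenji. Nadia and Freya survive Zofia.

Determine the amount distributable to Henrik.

Henrik receives 63,000.

The entire 378,000 passes to the descendants.
That amount (378,000) is divided into 3 shares of 126,000: Nadia and Freya each take 126,000; Una's 126,000 share passes to Una's issue.
Una's share (126,000) is divided into 2 shares of 63,000: Henrik and Kenji each take 63,000.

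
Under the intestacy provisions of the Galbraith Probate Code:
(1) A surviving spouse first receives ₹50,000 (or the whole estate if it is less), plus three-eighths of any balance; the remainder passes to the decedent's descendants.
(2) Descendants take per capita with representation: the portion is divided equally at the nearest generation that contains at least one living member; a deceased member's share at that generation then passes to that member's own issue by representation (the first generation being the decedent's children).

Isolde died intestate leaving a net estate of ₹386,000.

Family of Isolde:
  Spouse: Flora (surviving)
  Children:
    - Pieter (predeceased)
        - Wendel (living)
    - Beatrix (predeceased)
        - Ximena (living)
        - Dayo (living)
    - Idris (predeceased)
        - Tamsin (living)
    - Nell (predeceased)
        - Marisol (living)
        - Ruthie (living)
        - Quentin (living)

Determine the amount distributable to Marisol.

Marisol receives ₹30,000.

Flora first takes ₹50,000, leaving a balance of ₹336,000. Flora then takes three-eighths of the balance (₹126,000), for a total of ₹176,000. The remaining ₹210,000 passes to the descendants.
No child survives, so the initial division is made at the grandchildren's generation.
The descendants' portion (₹210,000) is divided into 7 shares of ₹30,000: Wendel, Ximena, Dayo, Tamsin, Marisol, Ruthie, and Quentin each take ₹30,000.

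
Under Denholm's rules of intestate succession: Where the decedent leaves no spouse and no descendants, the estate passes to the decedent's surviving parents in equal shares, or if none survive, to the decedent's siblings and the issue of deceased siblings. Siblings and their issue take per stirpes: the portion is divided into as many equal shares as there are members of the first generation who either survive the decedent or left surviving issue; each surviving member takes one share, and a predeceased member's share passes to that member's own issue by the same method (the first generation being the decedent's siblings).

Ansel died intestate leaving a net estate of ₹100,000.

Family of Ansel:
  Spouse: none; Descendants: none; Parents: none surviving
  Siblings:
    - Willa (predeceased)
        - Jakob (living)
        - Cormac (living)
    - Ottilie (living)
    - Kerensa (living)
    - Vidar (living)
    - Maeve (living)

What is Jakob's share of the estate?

The entire ₹100,000 passes to the siblings and their issue.
That amount (₹100,000) is divided into 5 shares of ₹20,000: Ottilie, Kerensa, Vidar, and Maeve each take ₹20,000; Willa's ₹20,000 share passes to Willa's issue.
Willa's share (₹20,000) is divided into 2 shares of ₹10,000: Jakob and Cormac each take ₹10,000.

Jakob receives ₹10,000.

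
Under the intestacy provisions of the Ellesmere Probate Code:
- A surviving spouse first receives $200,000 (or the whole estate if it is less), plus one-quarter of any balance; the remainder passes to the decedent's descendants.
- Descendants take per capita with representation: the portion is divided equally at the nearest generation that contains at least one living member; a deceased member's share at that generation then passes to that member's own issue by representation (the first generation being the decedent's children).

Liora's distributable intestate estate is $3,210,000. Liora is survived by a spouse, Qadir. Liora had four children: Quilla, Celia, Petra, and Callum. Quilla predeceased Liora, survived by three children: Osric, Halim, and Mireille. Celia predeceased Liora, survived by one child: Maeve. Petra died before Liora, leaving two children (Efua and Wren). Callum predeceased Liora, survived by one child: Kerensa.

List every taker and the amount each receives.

Qadir first takes $200,000, leaving a balance of $3,010,000. Qadir then takes one-quarter of the balance ($752,500), for a total of $952,500. The remaining $2,257,500 passes to the descendants.
No child survives, so the initial division is made at the grandchildren's generation.
The descendants' portion ($2,257,500) is divided into 7 shares of $322,500: Osric, Halim, Mireille, Maeve, Efua, Wren, and Kerensa each take $322,500.

Qadir: $952,500; Osric: $322,500; Halim: $322,500; Mireille: $322,500; Maeve: $322,500; Efua: $322,500; Wren: $322,500; Kerensa: $322,500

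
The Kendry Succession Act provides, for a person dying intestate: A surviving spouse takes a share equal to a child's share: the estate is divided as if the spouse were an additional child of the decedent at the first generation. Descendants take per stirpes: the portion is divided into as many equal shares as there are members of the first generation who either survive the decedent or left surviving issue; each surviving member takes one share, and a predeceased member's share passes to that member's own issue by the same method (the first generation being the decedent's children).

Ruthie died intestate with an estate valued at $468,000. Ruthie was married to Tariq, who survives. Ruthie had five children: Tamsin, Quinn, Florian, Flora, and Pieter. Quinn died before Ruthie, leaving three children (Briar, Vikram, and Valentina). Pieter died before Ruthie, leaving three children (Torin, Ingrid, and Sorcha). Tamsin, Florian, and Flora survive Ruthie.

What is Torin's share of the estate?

Torin receives $26,000.

The spouse counts as an additional share at the children's level, so there are 6 primary shares of $78,000. Tariq takes one such share ($78,000).
The children's combined portion ($390,000) is divided into 5 shares of $78,000: Tamsin, Florian, and Flora each take $78,000; Quinn's $78,000 share passes to Quinn's issue; Pieter's $78,000 share passes to Pieter's issue.
Quinn's share ($78,000) is divided into 3 shares of $26,000: Briar, Vikram, and Valentina each take $26,000.
Pieter's share ($78,000) is divided into 3 shares of $26,000: Torin, Ingrid, and Sorcha each take $26,000.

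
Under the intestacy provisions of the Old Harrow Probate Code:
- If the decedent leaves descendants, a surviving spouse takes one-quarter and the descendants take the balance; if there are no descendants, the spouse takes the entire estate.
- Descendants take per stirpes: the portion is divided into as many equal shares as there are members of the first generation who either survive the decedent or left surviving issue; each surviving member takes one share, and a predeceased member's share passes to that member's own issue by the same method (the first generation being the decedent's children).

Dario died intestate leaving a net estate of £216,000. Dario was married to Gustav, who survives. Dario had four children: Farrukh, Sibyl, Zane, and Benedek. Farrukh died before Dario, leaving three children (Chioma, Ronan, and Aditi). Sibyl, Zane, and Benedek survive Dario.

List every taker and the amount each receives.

Gustav takes one-quarter of £216,000 = £54,000. The remaining £162,000 passes to the descendants.
The descendants' portion (£162,000) is divided into 4 shares of £40,500: Sibyl, Zane, and Benedek each take £40,500; Farrukh's £40,500 share passes to Farrukh's issue.
Farrukh's share (£40,500) is divided into 3 shares of £13,500: Chioma, Ronan, and Aditi each take £13,500.

Gustav: £54,000; Chioma: £13,500; Ronan: £13,500; Aditi: £13,500; Sibyl: £40,500; Zane: £40,500; Benedek: £40,500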